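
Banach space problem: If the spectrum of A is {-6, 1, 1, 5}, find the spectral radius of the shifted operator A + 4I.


Spectrum of A + 4I = {-2, 5, 5, 9}
Spectral radius = max |lambda| over the shifted spectrum
= max(2, 5, 5, 9) = 9

9


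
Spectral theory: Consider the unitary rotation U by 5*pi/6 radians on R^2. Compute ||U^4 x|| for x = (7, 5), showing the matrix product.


U is a rotation by theta = 5*pi/6
U^4 = rotation by 4*theta = 20*pi/6 = 8*pi/6 (mod 2*pi)
cos(8*pi/6) = -0.5000, sin(8*pi/6) = -0.8660
U^4 x = (-0.5000 * 7 - -0.8660 * 5, -0.8660 * 7 + -0.5000 * 5)
= (0.8301, -8.5622)
||U^4 x|| = sqrt(0.8301^2 + (-8.5622)^2) = sqrt(74.0000) = 8.6023

8.6023


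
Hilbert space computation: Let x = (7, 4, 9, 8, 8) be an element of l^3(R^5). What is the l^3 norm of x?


The l^3 norm = (sum |x_i|^3)^(1/3)
Sum of 3th powers = 343 + 64 + 729 + 512 + 512 = 2160
||x||_3 = (2160)^(1/3) = 12.9266

12.9266


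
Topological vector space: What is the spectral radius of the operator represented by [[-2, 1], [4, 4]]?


For a 2x2 matrix, eigenvalues satisfy lambda^2 - (trace)*lambda + det = 0
trace = -2 + 4 = 2
det = -2*4 - 1*4 = -12
discriminant = 2^2 - 4*(-12) = 52
spectral radius = max |eigenvalue| = 4.6056

4.6056


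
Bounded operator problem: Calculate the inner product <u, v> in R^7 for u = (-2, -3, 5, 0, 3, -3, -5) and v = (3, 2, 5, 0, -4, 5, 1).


Computing the standard inner product <u, v> = sum u_i * v_i
= -2*3 + -3*2 + 5*5 + 0*0 + 3*-4 + -3*5 + -5*1
= -6 + -6 + 25 + 0 + -12 + -15 + -5
= -19

-19


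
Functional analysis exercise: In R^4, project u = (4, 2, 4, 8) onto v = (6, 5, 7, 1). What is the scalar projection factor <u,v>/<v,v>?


Computing <u,v> = 4*6 + 2*5 + 4*7 + 8*1 = 70
Computing <v,v> = 6^2 + 5^2 + 7^2 + 1^2 = 111
Projection coefficient = 70/111 = 0.6306

0.6306


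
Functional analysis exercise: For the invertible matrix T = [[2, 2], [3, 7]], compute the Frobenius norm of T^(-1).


det(T) = 2*7 - 2*3 = 8
T^(-1) = (1/8) * [[7, -2], [-3, 2]] = [[0.8750, -0.2500], [-0.3750, 0.2500]]
||T^(-1)||_F^2 = 0.8750^2 + (-0.2500)^2 + (-0.3750)^2 + 0.2500^2 = 1.0312
||T^(-1)||_F = sqrt(1.0312) = 1.0155

1.0155


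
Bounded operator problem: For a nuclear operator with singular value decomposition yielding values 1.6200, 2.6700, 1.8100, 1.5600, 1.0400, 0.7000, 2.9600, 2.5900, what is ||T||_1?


The nuclear norm is the sum of all singular values.
||T||_1 = 1.6200 + 2.6700 + 1.8100 + 1.5600 + 1.0400 + 0.7000 + 2.9600 + 2.5900
= 14.9500

14.9500


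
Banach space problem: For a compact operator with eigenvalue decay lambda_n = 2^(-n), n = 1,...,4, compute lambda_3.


The eigenvalue formula gives lambda_3 = 1/2^3
= 1/8
= 0.1250

0.1250


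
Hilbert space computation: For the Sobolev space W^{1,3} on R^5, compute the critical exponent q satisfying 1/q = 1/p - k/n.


Using the Sobolev embedding formula: 1/q = 1/p - k/n
1/q = 1/3 - 1/5 = 2/15
q = 1/(2/15) = 15/2 = 7.5000

7.5000


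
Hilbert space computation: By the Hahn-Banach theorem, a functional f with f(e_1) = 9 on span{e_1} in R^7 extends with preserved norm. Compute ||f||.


The norm of f is given by ||f|| = sup_{||x||=1} |f(x)|.
On span{e_1}, ||e_1|| = 1, so ||f|| = |f(e_1)| / ||e_1||
= |9| / 1 = 9.0000

9.0000


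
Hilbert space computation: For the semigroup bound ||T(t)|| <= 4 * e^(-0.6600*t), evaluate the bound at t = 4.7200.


||T(4.7200)|| <= 4 * exp(-0.6600 * 4.7200)
= 4 * exp(-3.1152)
= 4 * 0.0444
= 0.1775

0.1775


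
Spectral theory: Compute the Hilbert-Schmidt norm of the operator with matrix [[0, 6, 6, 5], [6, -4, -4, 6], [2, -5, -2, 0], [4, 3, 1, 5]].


The Hilbert-Schmidt norm is sqrt(sum of squares of all entries).
Sum of squares = 0^2 + 6^2 + 6^2 + 5^2 + 6^2 + (-4)^2 + (-4)^2 + 6^2 + 2^2 + (-5)^2 + (-2)^2 + 0^2 + 4^2 + 3^2 + 1^2 + 5^2
= 0 + 36 + 36 + 25 + 36 + 16 + 16 + 36 + 4 + 25 + 4 + 0 + 16 + 9 + 1 + 25 = 285
||T||_HS = sqrt(285) = 16.8819

16.8819


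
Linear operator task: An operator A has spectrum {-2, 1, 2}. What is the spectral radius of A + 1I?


Spectrum of A + 1I = {-1, 2, 3}
Spectral radius = max |lambda| over the shifted spectrum
= max(1, 2, 3) = 3

3


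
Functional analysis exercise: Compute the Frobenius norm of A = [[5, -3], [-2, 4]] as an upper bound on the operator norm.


||A||_F^2 = sum a_ij^2
= 5^2 + (-3)^2 + (-2)^2 + 4^2
= 25 + 9 + 4 + 16 = 54
||A||_F = sqrt(54) = 7.3485

7.3485


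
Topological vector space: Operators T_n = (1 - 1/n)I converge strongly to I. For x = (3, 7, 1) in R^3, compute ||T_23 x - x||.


T_23 x - x = (1 - 1/23)x - x = -x/23
||x|| = sqrt(59) = 7.6811
||T_23 x - x|| = ||x||/23 = 7.6811/23 = 0.3340

0.3340


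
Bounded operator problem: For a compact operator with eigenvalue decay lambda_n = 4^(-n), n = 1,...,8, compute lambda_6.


The eigenvalue formula gives lambda_6 = 1/4^6
= 1/4096
= 2.4414e-04

2.4414e-04


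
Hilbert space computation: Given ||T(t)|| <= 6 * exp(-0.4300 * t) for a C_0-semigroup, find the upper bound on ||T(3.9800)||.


||T(3.9800)|| <= 6 * exp(-0.4300 * 3.9800)
= 6 * exp(-1.7114)
= 6 * 0.1806
= 1.0837

1.0837


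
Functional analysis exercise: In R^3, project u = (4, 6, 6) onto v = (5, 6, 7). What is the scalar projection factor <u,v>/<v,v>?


Computing <u,v> = 4*5 + 6*6 + 6*7 = 98
Computing <v,v> = 5^2 + 6^2 + 7^2 = 110
Projection coefficient = 98/110 = 0.8909

0.8909


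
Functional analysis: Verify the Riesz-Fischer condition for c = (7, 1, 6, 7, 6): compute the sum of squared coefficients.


sum |c_n|^2 = 7^2 + 1^2 + 6^2 + 7^2 + 6^2
= 49 + 1 + 36 + 49 + 36
= 171

171


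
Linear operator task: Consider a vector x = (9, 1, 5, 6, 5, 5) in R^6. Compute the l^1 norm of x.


The l^1 norm equals the sum of absolute values of all components.
||x||_1 = 9 + 1 + 5 + 6 + 5 + 5
= 31

31.0000


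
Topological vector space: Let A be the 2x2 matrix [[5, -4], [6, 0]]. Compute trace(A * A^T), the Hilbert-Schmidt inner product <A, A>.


trace(A * A^T) = sum of squares of all entries
= 5^2 + (-4)^2 + 6^2 + 0^2
= 25 + 16 + 36 + 0
= 77

77


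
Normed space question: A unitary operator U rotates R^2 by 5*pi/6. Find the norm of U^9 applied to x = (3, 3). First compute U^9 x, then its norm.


U is a rotation by theta = 5*pi/6
U^9 = rotation by 9*theta = 45*pi/6 = 9*pi/6 (mod 2*pi)
cos(9*pi/6) = 0.0000, sin(9*pi/6) = -1.0000
U^9 x = (0.0000 * 3 - -1.0000 * 3, -1.0000 * 3 + 0.0000 * 3)
= (3.0000, -3.0000)
||U^9 x|| = sqrt(3.0000^2 + (-3.0000)^2) = sqrt(18.0000) = 4.2426

4.2426


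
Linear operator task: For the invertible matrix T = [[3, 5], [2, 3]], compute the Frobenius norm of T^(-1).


det(T) = 3*3 - 5*2 = -1
T^(-1) = (1/-1) * [[3, -5], [-2, 3]] = [[-3.0000, 5.0000], [2.0000, -3.0000]]
||T^(-1)||_F^2 = (-3.0000)^2 + 5.0000^2 + 2.0000^2 + (-3.0000)^2 = 47.0000
||T^(-1)||_F = sqrt(47.0000) = 6.8557

6.8557


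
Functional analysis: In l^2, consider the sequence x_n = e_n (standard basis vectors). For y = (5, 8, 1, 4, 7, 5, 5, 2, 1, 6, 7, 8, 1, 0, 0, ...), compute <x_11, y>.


x_11 = e_11 is the standard basis vector with 1 in position 11.
<x_11, y> = y_11 = 7
As n -> infinity, <x_n, y> -> 0, confirming weak convergence of (x_n) to 0.

7


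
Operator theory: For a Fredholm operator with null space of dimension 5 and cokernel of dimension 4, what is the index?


The Fredholm index is defined as ind(T) = dim(ker T) - dim(coker T)
= 5 - 4
= 1

1


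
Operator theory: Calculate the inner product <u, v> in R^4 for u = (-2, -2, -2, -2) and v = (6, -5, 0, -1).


Computing the standard inner product <u, v> = sum u_i * v_i
= -2*6 + -2*-5 + -2*0 + -2*-1
= -12 + 10 + 0 + 2
= 0

0


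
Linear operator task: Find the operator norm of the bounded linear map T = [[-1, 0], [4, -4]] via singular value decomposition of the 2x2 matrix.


A^T A = [[17, -16], [-16, 16]]
trace(A^T A) = 33, det(A^T A) = 16
discriminant = 33^2 - 4*16 = 1025
Largest eigenvalue of A^T A = (trace + sqrt(disc))/2 = 32.5078
||T|| = sqrt(32.5078) = 5.7016

5.7016


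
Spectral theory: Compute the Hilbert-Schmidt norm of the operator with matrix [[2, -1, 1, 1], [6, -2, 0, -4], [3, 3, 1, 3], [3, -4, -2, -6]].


The Hilbert-Schmidt norm is sqrt(sum of squares of all entries).
Sum of squares = 2^2 + (-1)^2 + 1^2 + 1^2 + 6^2 + (-2)^2 + 0^2 + (-4)^2 + 3^2 + 3^2 + 1^2 + 3^2 + 3^2 + (-4)^2 + (-2)^2 + (-6)^2
= 4 + 1 + 1 + 1 + 36 + 4 + 0 + 16 + 9 + 9 + 1 + 9 + 9 + 16 + 4 + 36 = 156
||T||_HS = sqrt(156) = 12.4900

12.4900


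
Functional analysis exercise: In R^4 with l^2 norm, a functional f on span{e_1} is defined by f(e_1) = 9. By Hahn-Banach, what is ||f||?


The norm of f is given by ||f|| = sup_{||x||=1} |f(x)|.
On span{e_1}, ||e_1|| = 1, so ||f|| = |f(e_1)| / ||e_1||
= |9| / 1 = 9.0000

9.0000


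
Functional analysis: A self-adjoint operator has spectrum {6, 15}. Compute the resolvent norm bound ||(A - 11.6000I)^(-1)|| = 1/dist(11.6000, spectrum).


dist(11.6000, {6, 15}) = min(|11.6000 - 6|, |11.6000 - 15|)
= min(5.6000, 3.4000) = 3.4000
Resolvent bound = 1/3.4000 = 0.2941

0.2941


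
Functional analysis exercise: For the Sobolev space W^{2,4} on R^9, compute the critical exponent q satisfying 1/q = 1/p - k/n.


Using the Sobolev embedding formula: 1/q = 1/p - k/n
1/q = 1/4 - 2/9 = 1/36
q = 1/(1/36) = 36

36.0000


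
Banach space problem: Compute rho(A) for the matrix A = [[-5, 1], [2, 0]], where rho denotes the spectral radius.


For a 2x2 matrix, eigenvalues satisfy lambda^2 - (trace)*lambda + det = 0
trace = -5 + 0 = -5
det = -5*0 - 1*2 = -2
discriminant = (-5)^2 - 4*(-2) = 33
spectral radius = max |eigenvalue| = 5.3723

5.3723


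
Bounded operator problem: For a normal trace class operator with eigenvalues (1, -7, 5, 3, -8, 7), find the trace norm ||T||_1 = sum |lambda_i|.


For a normal operator, singular values equal |eigenvalues|.
Trace norm = sum |lambda_i| = 1 + 7 + 5 + 3 + 8 + 7
= 31

31


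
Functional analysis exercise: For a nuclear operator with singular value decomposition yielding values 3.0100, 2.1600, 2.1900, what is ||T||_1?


The nuclear norm is the sum of all singular values.
||T||_1 = 3.0100 + 2.1600 + 2.1900
= 7.3600

7.3600


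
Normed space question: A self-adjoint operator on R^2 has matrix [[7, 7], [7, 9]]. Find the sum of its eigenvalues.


For a self-adjoint (symmetric) matrix, the eigenvalues are real.
The sum of eigenvalues equals the trace of the matrix.
trace = 7 + 9 = 16

16


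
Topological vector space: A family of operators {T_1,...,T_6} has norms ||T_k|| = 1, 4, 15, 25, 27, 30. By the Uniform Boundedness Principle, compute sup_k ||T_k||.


By the Uniform Boundedness Principle, the supremum of norms is finite.
sup_k ||T_k|| = max(1, 4, 15, 25, 27, 30) = 30

30


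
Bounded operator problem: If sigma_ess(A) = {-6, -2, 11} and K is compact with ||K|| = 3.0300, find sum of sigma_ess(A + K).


By Weyl's theorem, the essential spectrum is invariant under compact perturbations.
sigma_ess(A + K) = sigma_ess(A) = {-6, -2, 11}
Sum = -6 + -2 + 11 = 3

3


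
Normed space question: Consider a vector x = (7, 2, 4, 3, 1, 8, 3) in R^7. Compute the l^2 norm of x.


The l^2 norm = (sum |x_i|^2)^(1/2)
Sum of 2th powers = 49 + 4 + 16 + 9 + 1 + 64 + 9 = 152
||x||_2 = (152)^(1/2) = 12.3288

12.3288


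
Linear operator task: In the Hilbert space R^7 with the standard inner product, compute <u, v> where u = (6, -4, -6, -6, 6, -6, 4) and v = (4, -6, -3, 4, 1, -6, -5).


Computing the standard inner product <u, v> = sum u_i * v_i
= 6*4 + -4*-6 + -6*-3 + -6*4 + 6*1 + -6*-6 + 4*-5
= 24 + 24 + 18 + -24 + 6 + 36 + -20
= 64

64


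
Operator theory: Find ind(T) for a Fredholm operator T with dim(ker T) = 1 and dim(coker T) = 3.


The Fredholm index is defined as ind(T) = dim(ker T) - dim(coker T)
= 1 - 3
= -2

-2


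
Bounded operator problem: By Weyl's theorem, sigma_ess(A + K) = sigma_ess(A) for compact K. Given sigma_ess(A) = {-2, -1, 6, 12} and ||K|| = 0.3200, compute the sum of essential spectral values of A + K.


By Weyl's theorem, the essential spectrum is invariant under compact perturbations.
sigma_ess(A + K) = sigma_ess(A) = {-2, -1, 6, 12}
Sum = -2 + -1 + 6 + 12 = 15

15


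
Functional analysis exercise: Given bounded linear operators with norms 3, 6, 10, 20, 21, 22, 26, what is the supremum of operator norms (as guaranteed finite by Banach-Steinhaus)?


By the Uniform Boundedness Principle, the supremum of norms is finite.
sup_k ||T_k|| = max(3, 6, 10, 20, 21, 22, 26) = 26

26


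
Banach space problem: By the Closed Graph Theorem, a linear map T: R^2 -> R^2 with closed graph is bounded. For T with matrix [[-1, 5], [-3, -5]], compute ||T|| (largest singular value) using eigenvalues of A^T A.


A^T A = [[10, 10], [10, 50]]
trace(A^T A) = 60, det(A^T A) = 400
discriminant = 60^2 - 4*400 = 2000
Largest eigenvalue of A^T A = (trace + sqrt(disc))/2 = 52.3607
||T|| = sqrt(52.3607) = 7.2361

7.2361


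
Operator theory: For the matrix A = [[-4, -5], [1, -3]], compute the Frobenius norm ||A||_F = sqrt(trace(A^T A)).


||A||_F^2 = sum a_ij^2
= (-4)^2 + (-5)^2 + 1^2 + (-3)^2
= 16 + 25 + 1 + 9 = 51
||A||_F = sqrt(51) = 7.1414

7.1414


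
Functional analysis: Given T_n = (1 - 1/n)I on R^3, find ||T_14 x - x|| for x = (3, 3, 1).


T_14 x - x = (1 - 1/14)x - x = -x/14
||x|| = sqrt(19) = 4.3589
||T_14 x - x|| = ||x||/14 = 4.3589/14 = 0.3113

0.3113


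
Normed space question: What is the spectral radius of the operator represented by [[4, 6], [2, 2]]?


For a 2x2 matrix, eigenvalues satisfy lambda^2 - (trace)*lambda + det = 0
trace = 4 + 2 = 6
det = 4*2 - 6*2 = -4
discriminant = 6^2 - 4*(-4) = 52
spectral radius = max |eigenvalue| = 6.6056

6.6056


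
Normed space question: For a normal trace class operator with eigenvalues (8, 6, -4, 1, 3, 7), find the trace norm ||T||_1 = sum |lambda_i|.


For a normal operator, singular values equal |eigenvalues|.
Trace norm = sum |lambda_i| = 8 + 6 + 4 + 1 + 3 + 7
= 29

29


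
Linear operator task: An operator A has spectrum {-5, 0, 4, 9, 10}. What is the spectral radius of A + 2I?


Spectrum of A + 2I = {-3, 2, 6, 11, 12}
Spectral radius = max |lambda| over the shifted spectrum
= max(3, 2, 6, 11, 12) = 12

12


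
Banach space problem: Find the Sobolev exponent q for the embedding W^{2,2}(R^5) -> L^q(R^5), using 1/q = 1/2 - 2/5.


Using the Sobolev embedding formula: 1/q = 1/p - k/n
1/q = 1/2 - 2/5 = 1/10
q = 1/(1/10) = 10

10.0000


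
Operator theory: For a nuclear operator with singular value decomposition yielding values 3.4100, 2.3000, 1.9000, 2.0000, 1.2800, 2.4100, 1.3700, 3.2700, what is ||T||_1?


The nuclear norm is the sum of all singular values.
||T||_1 = 3.4100 + 2.3000 + 1.9000 + 2.0000 + 1.2800 + 2.4100 + 1.3700 + 3.2700
= 17.9400

17.9400


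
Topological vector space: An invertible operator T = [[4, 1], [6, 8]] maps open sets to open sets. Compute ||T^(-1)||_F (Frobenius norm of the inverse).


det(T) = 4*8 - 1*6 = 26
T^(-1) = (1/26) * [[8, -1], [-6, 4]] = [[0.3077, -0.0385], [-0.2308, 0.1538]]
||T^(-1)||_F^2 = 0.3077^2 + (-0.0385)^2 + (-0.2308)^2 + 0.1538^2 = 0.1731
||T^(-1)||_F = sqrt(0.1731) = 0.4160

0.4160


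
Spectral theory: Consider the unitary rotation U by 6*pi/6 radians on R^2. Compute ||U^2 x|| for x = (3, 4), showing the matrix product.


U is a rotation by theta = 6*pi/6
U^2 = rotation by 2*theta = 12*pi/6 = 0*pi/6 (mod 2*pi)
cos(0*pi/6) = 1.0000, sin(0*pi/6) = 0.0000
U^2 x = (1.0000 * 3 - 0.0000 * 4, 0.0000 * 3 + 1.0000 * 4)
= (3.0000, 4.0000)
||U^2 x|| = sqrt(3.0000^2 + 4.0000^2) = sqrt(25.0000) = 5.0000

5.0000


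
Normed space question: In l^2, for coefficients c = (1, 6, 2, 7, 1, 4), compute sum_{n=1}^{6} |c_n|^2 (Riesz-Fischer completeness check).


sum |c_n|^2 = 1^2 + 6^2 + 2^2 + 7^2 + 1^2 + 4^2
= 1 + 36 + 4 + 49 + 1 + 16
= 107

107


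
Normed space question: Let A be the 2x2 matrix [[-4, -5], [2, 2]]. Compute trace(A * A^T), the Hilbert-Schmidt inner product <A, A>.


trace(A * A^T) = sum of squares of all entries
= (-4)^2 + (-5)^2 + 2^2 + 2^2
= 16 + 25 + 4 + 4
= 49

49


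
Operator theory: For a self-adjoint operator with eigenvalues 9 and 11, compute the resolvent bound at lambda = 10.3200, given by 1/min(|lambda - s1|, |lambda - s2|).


dist(10.3200, {9, 11}) = min(|10.3200 - 9|, |10.3200 - 11|)
= min(1.3200, 0.6800) = 0.6800
Resolvent bound = 1/0.6800 = 1.4706

1.4706


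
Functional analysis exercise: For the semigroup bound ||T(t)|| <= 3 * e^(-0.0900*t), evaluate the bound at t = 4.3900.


||T(4.3900)|| <= 3 * exp(-0.0900 * 4.3900)
= 3 * exp(-0.3951)
= 3 * 0.6736
= 2.0208

2.0208


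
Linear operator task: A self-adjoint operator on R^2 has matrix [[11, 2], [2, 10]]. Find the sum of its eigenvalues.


For a self-adjoint (symmetric) matrix, the eigenvalues are real.
The sum of eigenvalues equals the trace of the matrix.
trace = 11 + 10 = 21

21


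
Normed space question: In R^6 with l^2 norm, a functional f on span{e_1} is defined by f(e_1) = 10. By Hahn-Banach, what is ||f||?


The norm of f is given by ||f|| = sup_{||x||=1} |f(x)|.
On span{e_1}, ||e_1|| = 1, so ||f|| = |f(e_1)| / ||e_1||
= |10| / 1 = 10.0000

10.0000


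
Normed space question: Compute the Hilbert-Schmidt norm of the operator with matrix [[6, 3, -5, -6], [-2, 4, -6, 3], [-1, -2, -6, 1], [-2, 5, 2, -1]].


The Hilbert-Schmidt norm is sqrt(sum of squares of all entries).
Sum of squares = 6^2 + 3^2 + (-5)^2 + (-6)^2 + (-2)^2 + 4^2 + (-6)^2 + 3^2 + (-1)^2 + (-2)^2 + (-6)^2 + 1^2 + (-2)^2 + 5^2 + 2^2 + (-1)^2
= 36 + 9 + 25 + 36 + 4 + 16 + 36 + 9 + 1 + 4 + 36 + 1 + 4 + 25 + 4 + 1 = 247
||T||_HS = sqrt(247) = 15.7162

15.7162


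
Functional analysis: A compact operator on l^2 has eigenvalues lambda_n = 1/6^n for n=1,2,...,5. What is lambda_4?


The eigenvalue formula gives lambda_4 = 1/6^4
= 1/1296
= 7.7160e-04

7.7160e-04


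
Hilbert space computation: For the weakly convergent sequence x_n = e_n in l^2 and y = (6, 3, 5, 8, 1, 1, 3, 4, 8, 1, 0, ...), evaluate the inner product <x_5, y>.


x_5 = e_5 is the standard basis vector with 1 in position 5.
<x_5, y> = y_5 = 1
As n -> infinity, <x_n, y> -> 0, confirming weak convergence of (x_n) to 0.

1


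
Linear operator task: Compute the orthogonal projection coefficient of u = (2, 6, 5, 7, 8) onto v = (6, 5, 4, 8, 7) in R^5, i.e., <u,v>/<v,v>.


Computing <u,v> = 2*6 + 6*5 + 5*4 + 7*8 + 8*7 = 174
Computing <v,v> = 6^2 + 5^2 + 4^2 + 8^2 + 7^2 = 190
Projection coefficient = 174/190 = 0.9158

0.9158


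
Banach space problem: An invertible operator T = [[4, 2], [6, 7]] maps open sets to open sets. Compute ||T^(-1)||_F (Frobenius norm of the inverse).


det(T) = 4*7 - 2*6 = 16
T^(-1) = (1/16) * [[7, -2], [-6, 4]] = [[0.4375, -0.1250], [-0.3750, 0.2500]]
||T^(-1)||_F^2 = 0.4375^2 + (-0.1250)^2 + (-0.3750)^2 + 0.2500^2 = 0.4102
||T^(-1)||_F = sqrt(0.4102) = 0.6404

0.6404


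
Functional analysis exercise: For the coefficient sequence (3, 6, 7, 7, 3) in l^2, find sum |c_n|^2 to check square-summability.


sum |c_n|^2 = 3^2 + 6^2 + 7^2 + 7^2 + 3^2
= 9 + 36 + 49 + 49 + 9
= 152

152


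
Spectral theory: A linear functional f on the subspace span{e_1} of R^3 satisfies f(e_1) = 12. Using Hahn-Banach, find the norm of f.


The norm of f is given by ||f|| = sup_{||x||=1} |f(x)|.
On span{e_1}, ||e_1|| = 1, so ||f|| = |f(e_1)| / ||e_1||
= |12| / 1 = 12.0000

12.0000


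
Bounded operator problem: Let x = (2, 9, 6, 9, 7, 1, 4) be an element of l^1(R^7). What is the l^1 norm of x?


The l^1 norm equals the sum of absolute values of all components.
||x||_1 = 2 + 9 + 6 + 9 + 7 + 1 + 4
= 38

38.0000


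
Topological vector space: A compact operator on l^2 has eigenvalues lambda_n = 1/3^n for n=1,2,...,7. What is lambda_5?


The eigenvalue formula gives lambda_5 = 1/3^5
= 1/243
= 0.0041

0.0041


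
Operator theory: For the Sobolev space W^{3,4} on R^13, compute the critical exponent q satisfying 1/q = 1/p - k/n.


Using the Sobolev embedding formula: 1/q = 1/p - k/n
1/q = 1/4 - 3/13 = 1/52
q = 1/(1/52) = 52

52.0000


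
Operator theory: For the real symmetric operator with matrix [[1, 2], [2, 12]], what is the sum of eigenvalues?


For a self-adjoint (symmetric) matrix, the eigenvalues are real.
The sum of eigenvalues equals the trace of the matrix.
trace = 1 + 12 = 13

13


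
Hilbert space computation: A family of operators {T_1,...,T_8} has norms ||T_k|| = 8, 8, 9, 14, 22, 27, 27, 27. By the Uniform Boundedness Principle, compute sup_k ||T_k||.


By the Uniform Boundedness Principle, the supremum of norms is finite.
sup_k ||T_k|| = max(8, 8, 9, 14, 22, 27, 27, 27) = 27

27


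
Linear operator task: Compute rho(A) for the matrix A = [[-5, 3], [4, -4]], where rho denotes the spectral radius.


For a 2x2 matrix, eigenvalues satisfy lambda^2 - (trace)*lambda + det = 0
trace = -5 + -4 = -9
det = -5*-4 - 3*4 = 8
discriminant = (-9)^2 - 4*(8) = 49
spectral radius = max |eigenvalue| = 8.0000

8.0000


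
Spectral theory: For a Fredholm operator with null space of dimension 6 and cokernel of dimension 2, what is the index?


The Fredholm index is defined as ind(T) = dim(ker T) - dim(coker T)
= 6 - 2
= 4

4


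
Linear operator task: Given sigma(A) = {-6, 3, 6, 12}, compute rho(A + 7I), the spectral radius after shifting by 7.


Spectrum of A + 7I = {1, 10, 13, 19}
Spectral radius = max |lambda| over the shifted spectrum
= max(1, 10, 13, 19) = 19

19


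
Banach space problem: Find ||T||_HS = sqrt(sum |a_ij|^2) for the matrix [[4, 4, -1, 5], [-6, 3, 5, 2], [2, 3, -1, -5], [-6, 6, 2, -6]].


The Hilbert-Schmidt norm is sqrt(sum of squares of all entries).
Sum of squares = 4^2 + 4^2 + (-1)^2 + 5^2 + (-6)^2 + 3^2 + 5^2 + 2^2 + 2^2 + 3^2 + (-1)^2 + (-5)^2 + (-6)^2 + 6^2 + 2^2 + (-6)^2
= 16 + 16 + 1 + 25 + 36 + 9 + 25 + 4 + 4 + 9 + 1 + 25 + 36 + 36 + 4 + 36 = 283
||T||_HS = sqrt(283) = 16.8226

16.8226


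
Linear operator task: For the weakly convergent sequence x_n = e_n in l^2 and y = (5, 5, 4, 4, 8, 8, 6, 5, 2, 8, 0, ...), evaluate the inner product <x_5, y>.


x_5 = e_5 is the standard basis vector with 1 in position 5.
<x_5, y> = y_5 = 8
As n -> infinity, <x_n, y> -> 0, confirming weak convergence of (x_n) to 0.

8


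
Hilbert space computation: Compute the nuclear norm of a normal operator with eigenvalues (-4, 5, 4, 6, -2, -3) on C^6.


For a normal operator, singular values equal |eigenvalues|.
Trace norm = sum |lambda_i| = 4 + 5 + 4 + 6 + 2 + 3
= 24

24


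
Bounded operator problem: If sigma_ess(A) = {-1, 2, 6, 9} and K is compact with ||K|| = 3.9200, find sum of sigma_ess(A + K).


By Weyl's theorem, the essential spectrum is invariant under compact perturbations.
sigma_ess(A + K) = sigma_ess(A) = {-1, 2, 6, 9}
Sum = -1 + 2 + 6 + 9 = 16

16


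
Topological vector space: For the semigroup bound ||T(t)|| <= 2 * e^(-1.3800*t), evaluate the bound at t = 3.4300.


||T(3.4300)|| <= 2 * exp(-1.3800 * 3.4300)
= 2 * exp(-4.7334)
= 2 * 0.0088
= 0.0176

0.0176


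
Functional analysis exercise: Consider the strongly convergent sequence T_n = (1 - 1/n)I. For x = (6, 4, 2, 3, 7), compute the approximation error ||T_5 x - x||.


T_5 x - x = (1 - 1/5)x - x = -x/5
||x|| = sqrt(114) = 10.6771
||T_5 x - x|| = ||x||/5 = 10.6771/5 = 2.1354

2.1354


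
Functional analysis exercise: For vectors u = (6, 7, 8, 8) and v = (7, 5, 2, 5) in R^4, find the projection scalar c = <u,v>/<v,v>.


Computing <u,v> = 6*7 + 7*5 + 8*2 + 8*5 = 133
Computing <v,v> = 7^2 + 5^2 + 2^2 + 5^2 = 103
Projection coefficient = 133/103 = 1.2913

1.2913


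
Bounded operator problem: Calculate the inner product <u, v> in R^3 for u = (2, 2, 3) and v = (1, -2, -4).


Computing the standard inner product <u, v> = sum u_i * v_i
= 2*1 + 2*-2 + 3*-4
= 2 + -4 + -12
= -14

-14


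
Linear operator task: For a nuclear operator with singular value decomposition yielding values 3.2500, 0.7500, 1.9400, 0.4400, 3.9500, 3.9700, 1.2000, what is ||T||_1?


The nuclear norm is the sum of all singular values.
||T||_1 = 3.2500 + 0.7500 + 1.9400 + 0.4400 + 3.9500 + 3.9700 + 1.2000
= 15.5000

15.5000


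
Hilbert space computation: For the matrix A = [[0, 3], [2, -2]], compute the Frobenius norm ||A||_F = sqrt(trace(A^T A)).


||A||_F^2 = sum a_ij^2
= 0^2 + 3^2 + 2^2 + (-2)^2
= 0 + 9 + 4 + 4 = 17
||A||_F = sqrt(17) = 4.1231

4.1231


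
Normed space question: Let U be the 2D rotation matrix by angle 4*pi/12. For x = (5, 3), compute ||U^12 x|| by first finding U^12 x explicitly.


U is a rotation by theta = 4*pi/12
U^12 = rotation by 12*theta = 48*pi/12 = 0*pi/12 (mod 2*pi)
cos(0*pi/12) = 1.0000, sin(0*pi/12) = 0.0000
U^12 x = (1.0000 * 5 - 0.0000 * 3, 0.0000 * 5 + 1.0000 * 3)
= (5.0000, 3.0000)
||U^12 x|| = sqrt(5.0000^2 + 3.0000^2) = sqrt(34.0000) = 5.8310

5.8310


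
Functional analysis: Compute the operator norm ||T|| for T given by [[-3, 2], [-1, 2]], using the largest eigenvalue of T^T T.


A^T A = [[10, -8], [-8, 8]]
trace(A^T A) = 18, det(A^T A) = 16
discriminant = 18^2 - 4*16 = 260
Largest eigenvalue of A^T A = (trace + sqrt(disc))/2 = 17.0623
||T|| = sqrt(17.0623) = 4.1306

4.1306


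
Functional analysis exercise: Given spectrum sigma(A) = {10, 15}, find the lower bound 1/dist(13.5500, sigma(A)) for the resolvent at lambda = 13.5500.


dist(13.5500, {10, 15}) = min(|13.5500 - 10|, |13.5500 - 15|)
= min(3.5500, 1.4500) = 1.4500
Resolvent bound = 1/1.4500 = 0.6897

0.6897


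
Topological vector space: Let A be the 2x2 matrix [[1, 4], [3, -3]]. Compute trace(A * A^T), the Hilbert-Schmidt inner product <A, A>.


trace(A * A^T) = sum of squares of all entries
= 1^2 + 4^2 + 3^2 + (-3)^2
= 1 + 16 + 9 + 9
= 35

35


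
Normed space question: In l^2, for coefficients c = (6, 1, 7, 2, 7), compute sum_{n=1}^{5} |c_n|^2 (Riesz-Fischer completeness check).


sum |c_n|^2 = 6^2 + 1^2 + 7^2 + 2^2 + 7^2
= 36 + 1 + 49 + 4 + 49
= 139

139


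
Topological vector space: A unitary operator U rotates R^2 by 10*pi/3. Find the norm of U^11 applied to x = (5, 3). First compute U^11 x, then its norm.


U is a rotation by theta = 10*pi/3
U^11 = rotation by 11*theta = 110*pi/3 = 2*pi/3 (mod 2*pi)
cos(2*pi/3) = -0.5000, sin(2*pi/3) = 0.8660
U^11 x = (-0.5000 * 5 - 0.8660 * 3, 0.8660 * 5 + -0.5000 * 3)
= (-5.0981, 2.8301)
||U^11 x|| = sqrt((-5.0981)^2 + 2.8301^2) = sqrt(34.0000) = 5.8310

5.8310


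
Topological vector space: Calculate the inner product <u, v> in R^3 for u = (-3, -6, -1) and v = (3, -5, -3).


Computing the standard inner product <u, v> = sum u_i * v_i
= -3*3 + -6*-5 + -1*-3
= -9 + 30 + 3
= 24

24


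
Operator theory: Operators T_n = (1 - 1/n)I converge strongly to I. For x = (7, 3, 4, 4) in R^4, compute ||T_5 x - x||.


T_5 x - x = (1 - 1/5)x - x = -x/5
||x|| = sqrt(90) = 9.4868
||T_5 x - x|| = ||x||/5 = 9.4868/5 = 1.8974

1.8974


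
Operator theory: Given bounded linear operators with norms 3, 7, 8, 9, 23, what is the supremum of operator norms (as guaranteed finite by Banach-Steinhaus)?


By the Uniform Boundedness Principle, the supremum of norms is finite.
sup_k ||T_k|| = max(3, 7, 8, 9, 23) = 23

23


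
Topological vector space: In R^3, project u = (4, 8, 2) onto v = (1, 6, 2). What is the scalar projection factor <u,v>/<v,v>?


Computing <u,v> = 4*1 + 8*6 + 2*2 = 56
Computing <v,v> = 1^2 + 6^2 + 2^2 = 41
Projection coefficient = 56/41 = 1.3659

1.3659


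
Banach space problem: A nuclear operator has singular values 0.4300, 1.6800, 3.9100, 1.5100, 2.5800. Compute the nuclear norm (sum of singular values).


The nuclear norm is the sum of all singular values.
||T||_1 = 0.4300 + 1.6800 + 3.9100 + 1.5100 + 2.5800
= 10.1100

10.1100


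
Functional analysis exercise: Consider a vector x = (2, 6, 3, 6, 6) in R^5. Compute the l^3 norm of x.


The l^3 norm = (sum |x_i|^3)^(1/3)
Sum of 3th powers = 8 + 216 + 27 + 216 + 216 = 683
||x||_3 = (683)^(1/3) = 8.8066

8.8066


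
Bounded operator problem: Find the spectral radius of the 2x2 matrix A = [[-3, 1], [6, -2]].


For a 2x2 matrix, eigenvalues satisfy lambda^2 - (trace)*lambda + det = 0
trace = -3 + -2 = -5
det = -3*-2 - 1*6 = 0
discriminant = (-5)^2 - 4*(0) = 25
spectral radius = max |eigenvalue| = 5.0000

5.0000


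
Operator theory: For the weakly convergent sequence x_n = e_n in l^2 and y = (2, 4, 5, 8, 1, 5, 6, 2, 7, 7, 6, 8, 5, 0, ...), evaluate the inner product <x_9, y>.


x_9 = e_9 is the standard basis vector with 1 in position 9.
<x_9, y> = y_9 = 7
As n -> infinity, <x_n, y> -> 0, confirming weak convergence of (x_n) to 0.

7


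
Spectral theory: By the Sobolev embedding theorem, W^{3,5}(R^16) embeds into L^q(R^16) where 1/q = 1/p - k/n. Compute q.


Using the Sobolev embedding formula: 1/q = 1/p - k/n
1/q = 1/5 - 3/16 = 1/80
q = 1/(1/80) = 80

80.0000


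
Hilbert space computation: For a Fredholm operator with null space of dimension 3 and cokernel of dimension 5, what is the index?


The Fredholm index is defined as ind(T) = dim(ker T) - dim(coker T)
= 3 - 5
= -2

-2


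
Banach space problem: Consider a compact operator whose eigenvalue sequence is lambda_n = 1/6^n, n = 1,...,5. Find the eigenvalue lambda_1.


The eigenvalue formula gives lambda_1 = 1/6^1
= 1/6
= 0.1667

0.1667


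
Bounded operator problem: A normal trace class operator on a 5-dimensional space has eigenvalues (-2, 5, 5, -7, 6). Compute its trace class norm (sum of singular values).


For a normal operator, singular values equal |eigenvalues|.
Trace norm = sum |lambda_i| = 2 + 5 + 5 + 7 + 6
= 25

25


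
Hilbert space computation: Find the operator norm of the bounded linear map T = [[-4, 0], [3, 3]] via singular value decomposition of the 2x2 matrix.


A^T A = [[25, 9], [9, 9]]
trace(A^T A) = 34, det(A^T A) = 144
discriminant = 34^2 - 4*144 = 580
Largest eigenvalue of A^T A = (trace + sqrt(disc))/2 = 29.0416
||T|| = sqrt(29.0416) = 5.3890

5.3890


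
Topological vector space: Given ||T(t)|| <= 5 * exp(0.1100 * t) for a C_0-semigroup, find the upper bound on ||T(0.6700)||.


||T(0.6700)|| <= 5 * exp(0.1100 * 0.6700)
= 5 * exp(0.0737)
= 5 * 1.0765
= 5.3824

5.3824


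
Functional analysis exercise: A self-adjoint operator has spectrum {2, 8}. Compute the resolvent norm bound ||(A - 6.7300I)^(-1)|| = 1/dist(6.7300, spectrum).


dist(6.7300, {2, 8}) = min(|6.7300 - 2|, |6.7300 - 8|)
= min(4.7300, 1.2700) = 1.2700
Resolvent bound = 1/1.2700 = 0.7874

0.7874


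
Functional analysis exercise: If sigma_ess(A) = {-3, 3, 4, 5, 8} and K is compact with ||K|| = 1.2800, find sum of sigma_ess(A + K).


By Weyl's theorem, the essential spectrum is invariant under compact perturbations.
sigma_ess(A + K) = sigma_ess(A) = {-3, 3, 4, 5, 8}
Sum = -3 + 3 + 4 + 5 + 8 = 17

17


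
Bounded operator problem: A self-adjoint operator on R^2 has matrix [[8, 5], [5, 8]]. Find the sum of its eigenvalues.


For a self-adjoint (symmetric) matrix, the eigenvalues are real.
The sum of eigenvalues equals the trace of the matrix.
trace = 8 + 8 = 16

16


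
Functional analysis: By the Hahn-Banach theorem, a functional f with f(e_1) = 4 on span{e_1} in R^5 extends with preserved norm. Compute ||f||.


The norm of f is given by ||f|| = sup_{||x||=1} |f(x)|.
On span{e_1}, ||e_1|| = 1, so ||f|| = |f(e_1)| / ||e_1||
= |4| / 1 = 4.0000

4.0000


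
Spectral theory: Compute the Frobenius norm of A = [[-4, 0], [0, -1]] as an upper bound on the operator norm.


||A||_F^2 = sum a_ij^2
= (-4)^2 + 0^2 + 0^2 + (-1)^2
= 16 + 0 + 0 + 1 = 17
||A||_F = sqrt(17) = 4.1231

4.1231


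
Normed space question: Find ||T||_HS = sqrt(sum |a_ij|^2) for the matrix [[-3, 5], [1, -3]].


The Hilbert-Schmidt norm is sqrt(sum of squares of all entries).
Sum of squares = (-3)^2 + 5^2 + 1^2 + (-3)^2
= 9 + 25 + 1 + 9 = 44
||T||_HS = sqrt(44) = 6.6332

6.6332


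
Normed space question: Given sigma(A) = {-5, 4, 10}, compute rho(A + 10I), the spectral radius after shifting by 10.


Spectrum of A + 10I = {5, 14, 20}
Spectral radius = max |lambda| over the shifted spectrum
= max(5, 14, 20) = 20

20


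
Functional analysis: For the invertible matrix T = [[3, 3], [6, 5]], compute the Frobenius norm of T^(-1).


det(T) = 3*5 - 3*6 = -3
T^(-1) = (1/-3) * [[5, -3], [-6, 3]] = [[-1.6667, 1.0000], [2.0000, -1.0000]]
||T^(-1)||_F^2 = (-1.6667)^2 + 1.0000^2 + 2.0000^2 + (-1.0000)^2 = 8.7778
||T^(-1)||_F = sqrt(8.7778) = 2.9627

2.9627


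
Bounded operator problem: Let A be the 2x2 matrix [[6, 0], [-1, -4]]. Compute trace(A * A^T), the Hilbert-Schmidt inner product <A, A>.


trace(A * A^T) = sum of squares of all entries
= 6^2 + 0^2 + (-1)^2 + (-4)^2
= 36 + 0 + 1 + 16
= 53

53


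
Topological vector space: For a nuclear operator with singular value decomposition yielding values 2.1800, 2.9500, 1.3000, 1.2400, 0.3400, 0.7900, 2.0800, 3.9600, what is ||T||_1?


The nuclear norm is the sum of all singular values.
||T||_1 = 2.1800 + 2.9500 + 1.3000 + 1.2400 + 0.3400 + 0.7900 + 2.0800 + 3.9600
= 14.8400

14.8400


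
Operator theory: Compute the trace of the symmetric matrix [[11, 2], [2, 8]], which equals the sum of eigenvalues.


For a self-adjoint (symmetric) matrix, the eigenvalues are real.
The sum of eigenvalues equals the trace of the matrix.
trace = 11 + 8 = 19

19


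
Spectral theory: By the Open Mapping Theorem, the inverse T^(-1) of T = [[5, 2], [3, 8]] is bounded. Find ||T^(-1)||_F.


det(T) = 5*8 - 2*3 = 34
T^(-1) = (1/34) * [[8, -2], [-3, 5]] = [[0.2353, -0.0588], [-0.0882, 0.1471]]
||T^(-1)||_F^2 = 0.2353^2 + (-0.0588)^2 + (-0.0882)^2 + 0.1471^2 = 0.0882
||T^(-1)||_F = sqrt(0.0882) = 0.2970

0.2970


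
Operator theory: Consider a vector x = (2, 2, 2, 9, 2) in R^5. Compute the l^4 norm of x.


The l^4 norm = (sum |x_i|^4)^(1/4)
Sum of 4th powers = 16 + 16 + 16 + 6561 + 16 = 6625
||x||_4 = (6625)^(1/4) = 9.0219

9.0219


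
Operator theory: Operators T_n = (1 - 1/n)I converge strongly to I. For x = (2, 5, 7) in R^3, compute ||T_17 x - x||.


T_17 x - x = (1 - 1/17)x - x = -x/17
||x|| = sqrt(78) = 8.8318
||T_17 x - x|| = ||x||/17 = 8.8318/17 = 0.5195

0.5195


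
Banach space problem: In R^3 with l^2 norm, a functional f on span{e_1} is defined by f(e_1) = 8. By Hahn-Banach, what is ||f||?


The norm of f is given by ||f|| = sup_{||x||=1} |f(x)|.
On span{e_1}, ||e_1|| = 1, so ||f|| = |f(e_1)| / ||e_1||
= |8| / 1 = 8.0000

8.0000


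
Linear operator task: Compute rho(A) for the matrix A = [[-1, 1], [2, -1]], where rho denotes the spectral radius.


For a 2x2 matrix, eigenvalues satisfy lambda^2 - (trace)*lambda + det = 0
trace = -1 + -1 = -2
det = -1*-1 - 1*2 = -1
discriminant = (-2)^2 - 4*(-1) = 8
spectral radius = max |eigenvalue| = 2.4142

2.4142


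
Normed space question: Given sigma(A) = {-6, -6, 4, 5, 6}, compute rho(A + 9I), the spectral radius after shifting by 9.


Spectrum of A + 9I = {3, 3, 13, 14, 15}
Spectral radius = max |lambda| over the shifted spectrum
= max(3, 3, 13, 14, 15) = 15

15


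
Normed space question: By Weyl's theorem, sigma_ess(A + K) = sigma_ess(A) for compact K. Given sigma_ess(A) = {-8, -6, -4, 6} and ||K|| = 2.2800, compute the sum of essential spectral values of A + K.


By Weyl's theorem, the essential spectrum is invariant under compact perturbations.
sigma_ess(A + K) = sigma_ess(A) = {-8, -6, -4, 6}
Sum = -8 + -6 + -4 + 6 = -12

-12


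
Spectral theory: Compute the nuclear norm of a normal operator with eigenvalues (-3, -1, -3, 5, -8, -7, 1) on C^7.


For a normal operator, singular values equal |eigenvalues|.
Trace norm = sum |lambda_i| = 3 + 1 + 3 + 5 + 8 + 7 + 1
= 28

28


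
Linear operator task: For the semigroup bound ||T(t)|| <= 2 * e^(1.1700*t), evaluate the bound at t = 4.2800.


||T(4.2800)|| <= 2 * exp(1.1700 * 4.2800)
= 2 * exp(5.0076)
= 2 * 149.5454
= 299.0908

299.0908


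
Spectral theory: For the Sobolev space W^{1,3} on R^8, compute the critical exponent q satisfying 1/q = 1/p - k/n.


Using the Sobolev embedding formula: 1/q = 1/p - k/n
1/q = 1/3 - 1/8 = 5/24
q = 1/(5/24) = 24/5 = 4.8000

4.8000


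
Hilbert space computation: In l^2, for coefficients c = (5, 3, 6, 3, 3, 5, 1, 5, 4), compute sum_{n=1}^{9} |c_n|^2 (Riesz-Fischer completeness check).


sum |c_n|^2 = 5^2 + 3^2 + 6^2 + 3^2 + 3^2 + 5^2 + 1^2 + 5^2 + 4^2
= 25 + 9 + 36 + 9 + 9 + 25 + 1 + 25 + 16
= 155

155


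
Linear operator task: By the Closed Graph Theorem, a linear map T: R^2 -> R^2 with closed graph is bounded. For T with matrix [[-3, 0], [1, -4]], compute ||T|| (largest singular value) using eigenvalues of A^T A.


A^T A = [[10, -4], [-4, 16]]
trace(A^T A) = 26, det(A^T A) = 144
discriminant = 26^2 - 4*144 = 100
Largest eigenvalue of A^T A = (trace + sqrt(disc))/2 = 18.0000
||T|| = sqrt(18.0000) = 4.2426

4.2426


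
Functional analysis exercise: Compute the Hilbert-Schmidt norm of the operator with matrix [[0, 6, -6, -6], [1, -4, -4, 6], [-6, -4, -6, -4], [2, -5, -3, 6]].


The Hilbert-Schmidt norm is sqrt(sum of squares of all entries).
Sum of squares = 0^2 + 6^2 + (-6)^2 + (-6)^2 + 1^2 + (-4)^2 + (-4)^2 + 6^2 + (-6)^2 + (-4)^2 + (-6)^2 + (-4)^2 + 2^2 + (-5)^2 + (-3)^2 + 6^2
= 0 + 36 + 36 + 36 + 1 + 16 + 16 + 36 + 36 + 16 + 36 + 16 + 4 + 25 + 9 + 36 = 355
||T||_HS = sqrt(355) = 18.8414

18.8414


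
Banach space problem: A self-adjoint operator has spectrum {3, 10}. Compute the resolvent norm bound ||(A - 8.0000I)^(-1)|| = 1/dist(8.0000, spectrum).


dist(8.0000, {3, 10}) = min(|8.0000 - 3|, |8.0000 - 10|)
= min(5.0000, 2.0000) = 2.0000
Resolvent bound = 1/2.0000 = 0.5000

0.5000


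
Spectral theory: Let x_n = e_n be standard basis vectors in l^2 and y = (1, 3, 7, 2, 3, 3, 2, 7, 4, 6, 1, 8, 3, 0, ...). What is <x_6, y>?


x_6 = e_6 is the standard basis vector with 1 in position 6.
<x_6, y> = y_6 = 3
As n -> infinity, <x_n, y> -> 0, confirming weak convergence of (x_n) to 0.

3


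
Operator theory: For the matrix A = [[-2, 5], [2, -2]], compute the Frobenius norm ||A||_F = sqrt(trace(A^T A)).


||A||_F^2 = sum a_ij^2
= (-2)^2 + 5^2 + 2^2 + (-2)^2
= 4 + 25 + 4 + 4 = 37
||A||_F = sqrt(37) = 6.0828

6.0828


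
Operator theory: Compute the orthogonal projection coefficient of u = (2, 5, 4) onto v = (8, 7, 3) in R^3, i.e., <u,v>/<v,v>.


Computing <u,v> = 2*8 + 5*7 + 4*3 = 63
Computing <v,v> = 8^2 + 7^2 + 3^2 = 122
Projection coefficient = 63/122 = 0.5164

0.5164


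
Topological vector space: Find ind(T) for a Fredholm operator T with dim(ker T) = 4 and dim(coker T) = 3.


The Fredholm index is defined as ind(T) = dim(ker T) - dim(coker T)
= 4 - 3
= 1

1


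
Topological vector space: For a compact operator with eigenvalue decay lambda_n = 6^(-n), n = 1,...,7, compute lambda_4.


The eigenvalue formula gives lambda_4 = 1/6^4
= 1/1296
= 7.7160e-04

7.7160e-04


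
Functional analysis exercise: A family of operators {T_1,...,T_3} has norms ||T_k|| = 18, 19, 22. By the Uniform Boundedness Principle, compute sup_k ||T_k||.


By the Uniform Boundedness Principle, the supremum of norms is finite.
sup_k ||T_k|| = max(18, 19, 22) = 22

22


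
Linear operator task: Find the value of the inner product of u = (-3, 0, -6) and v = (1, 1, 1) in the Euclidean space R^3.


Computing the standard inner product <u, v> = sum u_i * v_i
= -3*1 + 0*1 + -6*1
= -3 + 0 + -6
= -9

-9


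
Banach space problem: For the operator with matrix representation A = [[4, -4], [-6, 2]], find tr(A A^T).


trace(A * A^T) = sum of squares of all entries
= 4^2 + (-4)^2 + (-6)^2 + 2^2
= 16 + 16 + 36 + 4
= 72

72


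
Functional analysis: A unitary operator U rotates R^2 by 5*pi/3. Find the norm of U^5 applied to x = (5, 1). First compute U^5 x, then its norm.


U is a rotation by theta = 5*pi/3
U^5 = rotation by 5*theta = 25*pi/3 = 1*pi/3 (mod 2*pi)
cos(1*pi/3) = 0.5000, sin(1*pi/3) = 0.8660
U^5 x = (0.5000 * 5 - 0.8660 * 1, 0.8660 * 5 + 0.5000 * 1)
= (1.6340, 4.8301)
||U^5 x|| = sqrt(1.6340^2 + 4.8301^2) = sqrt(26.0000) = 5.0990

5.0990
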